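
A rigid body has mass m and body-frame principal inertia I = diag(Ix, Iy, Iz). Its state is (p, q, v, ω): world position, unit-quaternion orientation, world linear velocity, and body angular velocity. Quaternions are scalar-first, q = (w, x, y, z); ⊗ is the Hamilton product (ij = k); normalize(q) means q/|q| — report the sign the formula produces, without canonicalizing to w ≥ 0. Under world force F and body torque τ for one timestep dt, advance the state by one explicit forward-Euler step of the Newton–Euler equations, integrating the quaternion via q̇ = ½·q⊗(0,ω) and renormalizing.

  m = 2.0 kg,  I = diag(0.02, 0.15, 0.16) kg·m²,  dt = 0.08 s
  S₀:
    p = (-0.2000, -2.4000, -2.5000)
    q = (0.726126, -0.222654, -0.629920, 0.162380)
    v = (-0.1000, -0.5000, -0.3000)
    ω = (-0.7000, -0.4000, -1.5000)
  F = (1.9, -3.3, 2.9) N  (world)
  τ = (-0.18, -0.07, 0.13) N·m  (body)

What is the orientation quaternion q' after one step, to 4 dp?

q' = (0.7179, -0.2021, -0.6579, 0.1045)

q⊗(0,ω) = (-0.1642558, 0.5015438, -0.7380974, -1.4410714)
q + ½dt·q⊗(0,ω), renormalized = (0.7179, -0.2021, -0.6579, 0.1045)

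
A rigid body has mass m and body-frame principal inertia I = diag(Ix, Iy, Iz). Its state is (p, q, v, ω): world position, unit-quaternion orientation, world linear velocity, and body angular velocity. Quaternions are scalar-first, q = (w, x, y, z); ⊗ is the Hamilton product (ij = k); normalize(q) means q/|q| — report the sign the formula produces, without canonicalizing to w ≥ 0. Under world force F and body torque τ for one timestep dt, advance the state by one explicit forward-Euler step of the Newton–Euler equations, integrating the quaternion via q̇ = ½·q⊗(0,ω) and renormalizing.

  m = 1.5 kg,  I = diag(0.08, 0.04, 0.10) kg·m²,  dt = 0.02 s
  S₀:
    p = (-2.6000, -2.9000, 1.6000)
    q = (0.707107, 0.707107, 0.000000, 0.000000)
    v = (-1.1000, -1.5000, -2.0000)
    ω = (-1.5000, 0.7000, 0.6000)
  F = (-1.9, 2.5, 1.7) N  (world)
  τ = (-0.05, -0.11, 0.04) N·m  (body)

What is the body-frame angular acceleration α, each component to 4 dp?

precession coupling ω×(Iω) = (0.0252, 0.0180, 0.0420)
(τ − ω×Iω)/I = (-0.9400, -3.2000, -0.0200)

α = (-0.9400, -3.2000, -0.0200)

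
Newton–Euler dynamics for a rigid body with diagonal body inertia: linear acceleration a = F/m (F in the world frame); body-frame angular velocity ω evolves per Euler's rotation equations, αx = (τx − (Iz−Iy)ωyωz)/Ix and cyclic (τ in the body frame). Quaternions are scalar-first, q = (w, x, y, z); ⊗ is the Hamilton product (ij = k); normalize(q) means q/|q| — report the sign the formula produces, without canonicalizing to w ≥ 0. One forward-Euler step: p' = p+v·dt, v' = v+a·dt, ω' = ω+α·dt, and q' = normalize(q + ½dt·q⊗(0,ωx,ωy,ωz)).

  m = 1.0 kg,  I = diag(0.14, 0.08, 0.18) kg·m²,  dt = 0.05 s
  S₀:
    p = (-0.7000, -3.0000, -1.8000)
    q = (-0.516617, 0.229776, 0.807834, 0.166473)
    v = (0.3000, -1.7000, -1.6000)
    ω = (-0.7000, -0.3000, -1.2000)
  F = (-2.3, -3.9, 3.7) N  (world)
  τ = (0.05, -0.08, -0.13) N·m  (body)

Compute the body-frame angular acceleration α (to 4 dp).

α = (0.1000, -0.5800, -0.6522)

ω×(Iω) gyroscopic = (0.0360, -0.0336, -0.0126)
α = I⁻¹(τ − ω×Iω) = (0.1000, -0.5800, -0.6522)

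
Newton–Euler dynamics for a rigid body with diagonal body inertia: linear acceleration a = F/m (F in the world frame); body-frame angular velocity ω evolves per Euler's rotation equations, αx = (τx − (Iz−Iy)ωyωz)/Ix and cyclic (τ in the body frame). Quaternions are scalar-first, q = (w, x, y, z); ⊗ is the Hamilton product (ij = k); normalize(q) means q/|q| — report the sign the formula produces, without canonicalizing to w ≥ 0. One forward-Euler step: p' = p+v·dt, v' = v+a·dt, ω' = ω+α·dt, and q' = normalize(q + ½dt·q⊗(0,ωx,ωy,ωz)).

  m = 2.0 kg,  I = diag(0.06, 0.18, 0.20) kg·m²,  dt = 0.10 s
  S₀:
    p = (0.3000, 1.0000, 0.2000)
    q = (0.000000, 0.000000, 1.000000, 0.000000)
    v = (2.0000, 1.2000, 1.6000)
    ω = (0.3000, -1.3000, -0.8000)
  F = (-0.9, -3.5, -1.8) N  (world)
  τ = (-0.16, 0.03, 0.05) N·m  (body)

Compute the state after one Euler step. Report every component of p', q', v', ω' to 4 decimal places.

gyro term ω×Iω = (0.0208, 0.0336, -0.0468)
α = I⁻¹(τ − ω×Iω) = (-3.0133, -0.0200, 0.4840)
ω + α·dt = (-0.0013, -1.3020, -0.7516)
Hamilton product q⊗(0,ω) = (1.3000000, -0.8000000, 0.0000000, -0.3000000)
q' = normalize(q + ½dt·q⊗(0,ω)) = (0.0648, -0.0399, 0.9970, -0.0150)
p + v·dt = (0.5000, 1.1200, 0.3600)
v + (F/m)dt = (1.9550, 1.0250, 1.5100)

p' = (0.5000, 1.1200, 0.3600)
q' = (0.0648, -0.0399, 0.9970, -0.0150)
v' = (1.9550, 1.0250, 1.5100)
ω' = (-0.0013, -1.3020, -0.7516)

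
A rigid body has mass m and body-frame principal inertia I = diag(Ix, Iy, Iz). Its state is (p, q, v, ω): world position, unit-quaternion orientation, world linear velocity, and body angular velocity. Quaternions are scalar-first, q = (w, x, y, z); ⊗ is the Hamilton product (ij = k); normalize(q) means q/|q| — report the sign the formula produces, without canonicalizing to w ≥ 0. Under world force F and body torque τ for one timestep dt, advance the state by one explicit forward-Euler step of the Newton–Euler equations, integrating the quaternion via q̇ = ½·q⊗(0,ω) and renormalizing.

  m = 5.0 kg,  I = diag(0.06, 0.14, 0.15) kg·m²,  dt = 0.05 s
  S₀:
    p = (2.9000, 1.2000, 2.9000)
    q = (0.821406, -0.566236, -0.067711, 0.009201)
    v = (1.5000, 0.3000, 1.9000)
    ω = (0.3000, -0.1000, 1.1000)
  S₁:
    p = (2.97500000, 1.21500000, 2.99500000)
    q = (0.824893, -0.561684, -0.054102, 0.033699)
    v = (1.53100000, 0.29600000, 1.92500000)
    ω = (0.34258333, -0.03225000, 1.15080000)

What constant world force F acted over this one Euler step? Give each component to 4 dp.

F = (3.1000, -0.4000, 2.5000)

Δv = v₁−v₀ = (0.03100000, -0.00400000, 0.02500000)
m·(v₁−v₀)/dt = (3.1000, -0.4000, 2.5000)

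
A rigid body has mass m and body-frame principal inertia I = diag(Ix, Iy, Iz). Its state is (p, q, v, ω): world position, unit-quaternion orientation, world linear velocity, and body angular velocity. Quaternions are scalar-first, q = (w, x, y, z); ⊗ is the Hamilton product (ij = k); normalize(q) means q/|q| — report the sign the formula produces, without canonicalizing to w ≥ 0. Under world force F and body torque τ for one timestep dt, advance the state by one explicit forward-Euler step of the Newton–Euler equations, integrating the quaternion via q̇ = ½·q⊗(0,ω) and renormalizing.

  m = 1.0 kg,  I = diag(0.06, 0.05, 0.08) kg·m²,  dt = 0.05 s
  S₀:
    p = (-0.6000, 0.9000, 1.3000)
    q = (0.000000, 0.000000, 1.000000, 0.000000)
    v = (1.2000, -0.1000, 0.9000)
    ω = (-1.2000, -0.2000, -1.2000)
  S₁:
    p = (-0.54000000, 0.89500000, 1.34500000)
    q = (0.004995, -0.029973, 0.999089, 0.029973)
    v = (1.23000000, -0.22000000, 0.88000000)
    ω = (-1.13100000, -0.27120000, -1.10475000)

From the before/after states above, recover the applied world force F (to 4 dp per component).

velocity change Δv = (0.03000000, -0.12000000, -0.02000000)
m·(v₁−v₀)/dt = (0.6000, -2.4000, -0.4000)

F = (0.6000, -2.4000, -0.4000)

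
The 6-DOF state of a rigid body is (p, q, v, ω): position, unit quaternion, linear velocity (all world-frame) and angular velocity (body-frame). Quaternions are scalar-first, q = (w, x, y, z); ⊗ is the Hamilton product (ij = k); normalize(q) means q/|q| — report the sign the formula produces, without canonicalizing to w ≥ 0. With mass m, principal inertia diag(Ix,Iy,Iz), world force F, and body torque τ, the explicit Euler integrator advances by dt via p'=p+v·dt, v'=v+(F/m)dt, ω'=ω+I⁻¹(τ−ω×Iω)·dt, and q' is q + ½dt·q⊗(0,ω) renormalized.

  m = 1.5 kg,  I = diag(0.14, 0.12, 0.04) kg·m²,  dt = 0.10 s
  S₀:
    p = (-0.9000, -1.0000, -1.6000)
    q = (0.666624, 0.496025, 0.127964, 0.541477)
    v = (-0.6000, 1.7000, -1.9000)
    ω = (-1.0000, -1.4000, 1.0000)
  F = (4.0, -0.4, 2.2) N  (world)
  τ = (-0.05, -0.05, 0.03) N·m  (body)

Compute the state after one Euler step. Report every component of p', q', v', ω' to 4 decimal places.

linear accel F/m = (2.6667, -0.2667, 1.4667)
p' = p + v·dt = (-0.9600, -0.8300, -1.7900)
v' = v + a·dt = (-0.3333, 1.6733, -1.7533)
angular accel α = (-1.1571, 0.4167, 1.4500)
new body rate ω' = (-1.1157, -1.3583, 1.1450)
2q̇ = q⊗(0,ω) = (0.1336976, 0.2194078, -1.9707756, 0.1001530)
q + ½dt·q⊗(0,ω), renormalized = (0.6700, 0.5045, 0.0293, 0.5438)

p' = (-0.9600, -0.8300, -1.7900)
q' = (0.6700, 0.5045, 0.0293, 0.5438)
v' = (-0.3333, 1.6733, -1.7533)
ω' = (-1.1157, -1.3583, 1.1450)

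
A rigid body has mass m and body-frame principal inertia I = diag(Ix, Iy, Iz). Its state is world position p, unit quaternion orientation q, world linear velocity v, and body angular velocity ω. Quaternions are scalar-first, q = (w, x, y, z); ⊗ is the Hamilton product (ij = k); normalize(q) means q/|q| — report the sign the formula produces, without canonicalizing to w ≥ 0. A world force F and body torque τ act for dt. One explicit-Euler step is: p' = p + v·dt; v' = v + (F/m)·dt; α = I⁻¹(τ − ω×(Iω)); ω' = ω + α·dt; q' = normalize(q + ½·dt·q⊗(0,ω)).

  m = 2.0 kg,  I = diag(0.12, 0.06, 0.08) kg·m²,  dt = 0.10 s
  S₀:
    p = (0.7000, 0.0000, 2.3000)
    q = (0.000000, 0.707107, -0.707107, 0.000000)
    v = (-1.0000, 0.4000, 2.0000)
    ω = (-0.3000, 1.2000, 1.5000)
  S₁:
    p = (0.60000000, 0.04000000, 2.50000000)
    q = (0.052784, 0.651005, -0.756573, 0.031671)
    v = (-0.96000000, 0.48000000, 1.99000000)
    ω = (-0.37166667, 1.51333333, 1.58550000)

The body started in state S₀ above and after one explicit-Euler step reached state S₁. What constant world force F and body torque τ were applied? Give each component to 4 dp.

v₁ − v₀ = (0.04000000, 0.08000000, -0.01000000)
m·(v₁−v₀)/dt = (0.8000, 1.6000, -0.2000)
rate change Δω = (-0.07166667, 0.31333333, 0.08550000)
applied torque τ = (-0.0500, 0.1700, 0.0900)

F = (0.8000, 1.6000, -0.2000)
τ = (-0.0500, 0.1700, 0.0900)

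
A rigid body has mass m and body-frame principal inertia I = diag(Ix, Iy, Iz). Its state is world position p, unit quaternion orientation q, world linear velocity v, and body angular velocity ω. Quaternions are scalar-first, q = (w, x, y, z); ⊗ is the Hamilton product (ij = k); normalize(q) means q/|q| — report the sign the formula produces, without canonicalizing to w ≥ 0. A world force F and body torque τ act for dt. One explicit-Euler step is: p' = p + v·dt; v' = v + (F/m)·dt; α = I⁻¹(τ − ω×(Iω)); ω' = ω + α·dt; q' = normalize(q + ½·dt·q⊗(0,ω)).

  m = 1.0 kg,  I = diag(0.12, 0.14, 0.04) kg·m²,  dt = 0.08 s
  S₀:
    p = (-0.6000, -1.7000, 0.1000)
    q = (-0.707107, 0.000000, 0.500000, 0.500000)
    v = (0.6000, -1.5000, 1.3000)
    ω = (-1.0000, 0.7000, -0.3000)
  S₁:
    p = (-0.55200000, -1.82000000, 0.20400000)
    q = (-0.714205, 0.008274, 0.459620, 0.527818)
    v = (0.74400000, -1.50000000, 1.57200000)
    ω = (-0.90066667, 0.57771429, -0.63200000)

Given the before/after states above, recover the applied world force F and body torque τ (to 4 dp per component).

rate change Δω = (0.09933333, -0.12228571, -0.33200000)
τ = I·(Δω/dt) + ω₀×(Iω₀) = (0.1700, -0.1900, -0.1800)
velocity change Δv = (0.14400000, 0.00000000, 0.27200000)
m·(v₁−v₀)/dt = (1.8000, 0.0000, 3.4000)

F = (1.8000, 0.0000, 3.4000)
τ = (0.1700, -0.1900, -0.1800)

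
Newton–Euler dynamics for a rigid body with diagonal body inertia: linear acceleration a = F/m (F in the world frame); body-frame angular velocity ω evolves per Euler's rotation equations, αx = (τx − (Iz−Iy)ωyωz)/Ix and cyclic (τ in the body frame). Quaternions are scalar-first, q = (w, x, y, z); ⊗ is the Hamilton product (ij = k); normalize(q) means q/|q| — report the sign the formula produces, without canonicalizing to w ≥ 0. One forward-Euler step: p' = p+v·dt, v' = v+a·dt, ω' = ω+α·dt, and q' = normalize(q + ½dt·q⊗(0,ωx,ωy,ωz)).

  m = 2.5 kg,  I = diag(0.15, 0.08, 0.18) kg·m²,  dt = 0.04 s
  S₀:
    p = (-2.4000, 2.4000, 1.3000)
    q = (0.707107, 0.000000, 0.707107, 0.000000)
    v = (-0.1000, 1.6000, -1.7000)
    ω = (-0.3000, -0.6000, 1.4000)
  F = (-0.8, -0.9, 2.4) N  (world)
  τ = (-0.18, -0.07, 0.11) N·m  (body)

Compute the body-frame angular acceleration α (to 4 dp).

precession coupling ω×(Iω) = (-0.0840, 0.0126, -0.0126)
α = I⁻¹(τ − ω×Iω) = (-0.6400, -1.0325, 0.6811)

α = (-0.6400, -1.0325, 0.6811)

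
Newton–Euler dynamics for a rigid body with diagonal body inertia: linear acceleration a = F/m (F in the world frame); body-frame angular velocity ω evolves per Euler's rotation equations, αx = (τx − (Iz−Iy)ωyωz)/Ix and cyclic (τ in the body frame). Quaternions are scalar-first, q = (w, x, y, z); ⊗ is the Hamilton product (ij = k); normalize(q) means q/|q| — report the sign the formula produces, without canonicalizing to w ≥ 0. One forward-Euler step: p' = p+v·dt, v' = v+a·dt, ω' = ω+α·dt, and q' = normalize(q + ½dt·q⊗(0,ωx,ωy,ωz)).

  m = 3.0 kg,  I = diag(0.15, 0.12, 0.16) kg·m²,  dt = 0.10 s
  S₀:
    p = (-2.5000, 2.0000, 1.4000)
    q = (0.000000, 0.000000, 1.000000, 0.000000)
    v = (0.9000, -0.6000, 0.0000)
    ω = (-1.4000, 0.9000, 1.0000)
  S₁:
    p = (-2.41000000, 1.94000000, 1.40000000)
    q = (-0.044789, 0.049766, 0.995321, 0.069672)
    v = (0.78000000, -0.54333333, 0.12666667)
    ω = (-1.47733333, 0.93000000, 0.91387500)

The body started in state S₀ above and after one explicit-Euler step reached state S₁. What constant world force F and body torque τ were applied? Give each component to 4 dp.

F = (-3.6000, 1.7000, 3.8000)
τ = (-0.0800, 0.0500, -0.1000)

velocity change Δv = (-0.12000000, 0.05666667, 0.12666667)
applied force F = (-3.6000, 1.7000, 3.8000)
Δω = ω₁−ω₀ = (-0.07733333, 0.03000000, -0.08612500)
gyro term ω₀×Iω₀ = (0.0360, 0.0140, 0.0378)
τ = I·(Δω/dt) + ω₀×(Iω₀) = (-0.0800, 0.0500, -0.1000)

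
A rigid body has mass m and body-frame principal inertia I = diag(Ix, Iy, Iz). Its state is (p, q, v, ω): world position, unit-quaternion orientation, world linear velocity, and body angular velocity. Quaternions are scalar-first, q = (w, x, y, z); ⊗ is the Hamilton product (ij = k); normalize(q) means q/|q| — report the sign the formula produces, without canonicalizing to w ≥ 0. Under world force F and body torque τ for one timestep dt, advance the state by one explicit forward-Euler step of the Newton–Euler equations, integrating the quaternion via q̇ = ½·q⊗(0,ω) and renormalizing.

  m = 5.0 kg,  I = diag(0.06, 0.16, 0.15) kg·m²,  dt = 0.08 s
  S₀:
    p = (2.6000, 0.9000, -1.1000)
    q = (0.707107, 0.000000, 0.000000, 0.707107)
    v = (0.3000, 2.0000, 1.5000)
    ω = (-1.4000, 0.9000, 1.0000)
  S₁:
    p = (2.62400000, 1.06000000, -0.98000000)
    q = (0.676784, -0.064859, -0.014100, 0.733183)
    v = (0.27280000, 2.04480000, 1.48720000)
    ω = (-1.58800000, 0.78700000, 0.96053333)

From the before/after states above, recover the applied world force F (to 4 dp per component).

velocity change Δv = (-0.02720000, 0.04480000, -0.01280000)
m·(v₁−v₀)/dt = (-1.7000, 2.8000, -0.8000)

F = (-1.7000, 2.8000, -0.8000)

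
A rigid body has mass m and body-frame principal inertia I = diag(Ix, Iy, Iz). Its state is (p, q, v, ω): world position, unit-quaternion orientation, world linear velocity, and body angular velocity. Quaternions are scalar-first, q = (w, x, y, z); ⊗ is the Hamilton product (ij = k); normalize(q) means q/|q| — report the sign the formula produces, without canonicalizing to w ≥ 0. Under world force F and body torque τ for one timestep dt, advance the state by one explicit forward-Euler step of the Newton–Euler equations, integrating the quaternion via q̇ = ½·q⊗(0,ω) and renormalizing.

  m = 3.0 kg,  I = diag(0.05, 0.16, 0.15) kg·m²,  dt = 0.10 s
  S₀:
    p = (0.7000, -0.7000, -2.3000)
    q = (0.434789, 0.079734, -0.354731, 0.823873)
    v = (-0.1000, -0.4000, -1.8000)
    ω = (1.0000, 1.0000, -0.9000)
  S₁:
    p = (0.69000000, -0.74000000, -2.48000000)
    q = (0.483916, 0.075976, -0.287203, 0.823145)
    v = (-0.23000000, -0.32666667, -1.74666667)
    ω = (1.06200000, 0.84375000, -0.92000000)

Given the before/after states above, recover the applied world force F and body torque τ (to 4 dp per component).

v₁ − v₀ = (-0.13000000, 0.07333333, 0.05333333)
m·(v₁−v₀)/dt = (-3.9000, 2.2000, 1.6000)
rate change Δω = (0.06200000, -0.15625000, -0.02000000)
gyro term ω₀×Iω₀ = (0.0090, 0.0900, 0.1100)
applied torque τ = (0.0400, -0.1600, 0.0800)

F = (-3.9000, 2.2000, 1.6000)
τ = (0.0400, -0.1600, 0.0800)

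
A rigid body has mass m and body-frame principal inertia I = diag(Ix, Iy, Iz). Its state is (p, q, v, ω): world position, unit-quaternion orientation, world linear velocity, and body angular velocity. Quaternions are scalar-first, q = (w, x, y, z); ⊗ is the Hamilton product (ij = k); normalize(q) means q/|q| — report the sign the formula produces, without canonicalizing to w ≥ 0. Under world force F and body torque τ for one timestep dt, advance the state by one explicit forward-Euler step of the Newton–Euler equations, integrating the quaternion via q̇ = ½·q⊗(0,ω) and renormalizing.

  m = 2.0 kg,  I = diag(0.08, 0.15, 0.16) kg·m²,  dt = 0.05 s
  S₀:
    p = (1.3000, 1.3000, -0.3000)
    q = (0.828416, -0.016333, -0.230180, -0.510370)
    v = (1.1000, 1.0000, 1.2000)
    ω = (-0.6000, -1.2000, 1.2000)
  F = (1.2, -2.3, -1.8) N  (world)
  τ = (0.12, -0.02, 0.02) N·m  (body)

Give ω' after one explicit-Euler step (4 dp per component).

ω×(Iω) gyroscopic = (-0.0144, 0.0576, 0.0504)
(τ − ω×Iω)/I = (1.6800, -0.5173, -0.1900)
new body rate ω' = (-0.5160, -1.2259, 1.1905)

ω' = (-0.5160, -1.2259, 1.1905)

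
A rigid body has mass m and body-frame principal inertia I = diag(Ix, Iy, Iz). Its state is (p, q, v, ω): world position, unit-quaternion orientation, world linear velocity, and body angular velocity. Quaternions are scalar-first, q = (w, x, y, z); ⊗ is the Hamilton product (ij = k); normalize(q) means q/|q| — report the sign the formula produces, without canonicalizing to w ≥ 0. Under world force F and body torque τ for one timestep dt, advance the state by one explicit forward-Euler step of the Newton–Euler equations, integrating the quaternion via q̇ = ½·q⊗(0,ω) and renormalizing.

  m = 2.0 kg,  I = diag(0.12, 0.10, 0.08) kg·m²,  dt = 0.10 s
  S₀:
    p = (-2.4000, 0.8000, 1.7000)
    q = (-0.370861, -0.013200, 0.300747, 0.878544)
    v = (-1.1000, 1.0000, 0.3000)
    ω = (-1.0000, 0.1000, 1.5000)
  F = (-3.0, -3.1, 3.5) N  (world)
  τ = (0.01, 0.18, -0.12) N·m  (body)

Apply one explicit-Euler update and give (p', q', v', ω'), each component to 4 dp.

p' = (-2.5100, 0.9000, 1.7300)
q' = (-0.4371, 0.0234, 0.2549, 0.8622)
v' = (-1.2500, 0.8450, 0.4750)
ω' = (-0.9892, 0.3400, 1.3475)

α = I⁻¹(τ − ω×Iω) = (0.1083, 2.4000, -1.5250)
ω' = ω + α·dt = (-0.9892, 0.3400, 1.3475)
q⊗(0,ω) = (-1.3610907, 0.7341271, -0.8958301, -0.2568645)
q + ½dt·q⊗(0,ω), renormalized = (-0.4371, 0.0234, 0.2549, 0.8622)
a = F/m = (-1.5000, -1.5500, 1.7500)
p' = p + v·dt = (-2.5100, 0.9000, 1.7300)
v' = v + a·dt = (-1.2500, 0.8450, 0.4750)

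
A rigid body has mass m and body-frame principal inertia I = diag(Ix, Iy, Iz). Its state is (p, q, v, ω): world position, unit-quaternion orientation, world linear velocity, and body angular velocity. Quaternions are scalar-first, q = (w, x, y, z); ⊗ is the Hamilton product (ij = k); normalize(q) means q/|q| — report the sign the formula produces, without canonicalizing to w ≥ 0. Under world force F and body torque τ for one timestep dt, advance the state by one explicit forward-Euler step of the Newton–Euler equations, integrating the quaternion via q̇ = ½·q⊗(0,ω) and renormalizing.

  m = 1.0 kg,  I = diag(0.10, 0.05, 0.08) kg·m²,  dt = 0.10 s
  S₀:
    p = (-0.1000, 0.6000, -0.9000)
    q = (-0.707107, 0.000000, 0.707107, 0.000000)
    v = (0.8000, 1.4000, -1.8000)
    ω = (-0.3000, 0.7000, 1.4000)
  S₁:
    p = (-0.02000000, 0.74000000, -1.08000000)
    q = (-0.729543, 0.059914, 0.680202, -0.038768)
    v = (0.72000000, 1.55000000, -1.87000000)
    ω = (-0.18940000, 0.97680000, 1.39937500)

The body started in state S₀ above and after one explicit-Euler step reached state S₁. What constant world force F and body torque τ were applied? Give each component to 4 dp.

velocity change Δv = (-0.08000000, 0.15000000, -0.07000000)
m·(v₁−v₀)/dt = (-0.8000, 1.5000, -0.7000)
Δω = ω₁−ω₀ = (0.11060000, 0.27680000, -0.00062500)
ω₀×(Iω₀) = (0.0294, -0.0084, 0.0105)
applied torque τ = (0.1400, 0.1300, 0.0100)

F = (-0.8000, 1.5000, -0.7000)
τ = (0.1400, 0.1300, 0.0100)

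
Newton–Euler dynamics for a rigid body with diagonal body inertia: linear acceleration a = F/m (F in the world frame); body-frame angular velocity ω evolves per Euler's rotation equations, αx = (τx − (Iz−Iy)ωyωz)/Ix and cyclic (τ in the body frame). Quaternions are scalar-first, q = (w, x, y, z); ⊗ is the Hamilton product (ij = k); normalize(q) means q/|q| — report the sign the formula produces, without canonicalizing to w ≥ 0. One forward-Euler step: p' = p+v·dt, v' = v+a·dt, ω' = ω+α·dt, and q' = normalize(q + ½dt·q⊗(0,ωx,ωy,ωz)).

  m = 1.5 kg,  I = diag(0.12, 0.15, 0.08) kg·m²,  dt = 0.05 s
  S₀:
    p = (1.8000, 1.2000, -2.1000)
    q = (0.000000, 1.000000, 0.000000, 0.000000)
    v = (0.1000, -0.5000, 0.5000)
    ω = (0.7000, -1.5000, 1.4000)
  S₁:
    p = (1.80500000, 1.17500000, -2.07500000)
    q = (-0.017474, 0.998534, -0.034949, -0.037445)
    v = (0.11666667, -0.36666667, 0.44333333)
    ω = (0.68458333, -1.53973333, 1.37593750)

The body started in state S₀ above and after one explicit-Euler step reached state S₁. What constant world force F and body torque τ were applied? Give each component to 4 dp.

F = (0.5000, 4.0000, -1.7000)
τ = (0.1100, -0.0800, -0.0700)

velocity change Δv = (0.01666667, 0.13333333, -0.05666667)
applied force F = (0.5000, 4.0000, -1.7000)
rate change Δω = (-0.01541667, -0.03973333, -0.02406250)
ω₀×(Iω₀) = (0.1470, 0.0392, -0.0315)
applied torque τ = (0.1100, -0.0800, -0.0700)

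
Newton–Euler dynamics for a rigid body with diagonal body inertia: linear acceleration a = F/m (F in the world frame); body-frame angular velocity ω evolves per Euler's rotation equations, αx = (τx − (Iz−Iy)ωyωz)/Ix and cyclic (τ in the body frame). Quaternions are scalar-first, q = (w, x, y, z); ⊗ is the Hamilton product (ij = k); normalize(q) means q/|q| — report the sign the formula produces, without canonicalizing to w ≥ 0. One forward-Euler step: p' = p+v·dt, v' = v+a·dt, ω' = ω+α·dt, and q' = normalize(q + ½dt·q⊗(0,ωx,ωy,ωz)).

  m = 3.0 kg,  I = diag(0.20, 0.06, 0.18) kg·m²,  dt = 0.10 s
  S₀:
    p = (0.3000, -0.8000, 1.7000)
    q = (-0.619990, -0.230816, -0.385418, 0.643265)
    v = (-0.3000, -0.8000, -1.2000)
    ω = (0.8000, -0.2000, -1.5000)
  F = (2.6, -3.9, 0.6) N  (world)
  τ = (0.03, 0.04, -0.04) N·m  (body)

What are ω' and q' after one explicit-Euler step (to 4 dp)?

α = I⁻¹(τ − ω×Iω) = (-0.0300, 1.0667, -0.3467)
ω + α·dt = (0.7970, -0.0933, -1.5347)
Hamilton product q⊗(0,ω) = (1.0724667, 0.2107880, 0.2923860, 1.2844826)
q' = normalize(q + ½dt·q⊗(0,ω)) = (-0.5643, -0.2195, -0.3694, 0.7049)

ω' = (0.7970, -0.0933, -1.5347)
q' = (-0.5643, -0.2195, -0.3694, 0.7049)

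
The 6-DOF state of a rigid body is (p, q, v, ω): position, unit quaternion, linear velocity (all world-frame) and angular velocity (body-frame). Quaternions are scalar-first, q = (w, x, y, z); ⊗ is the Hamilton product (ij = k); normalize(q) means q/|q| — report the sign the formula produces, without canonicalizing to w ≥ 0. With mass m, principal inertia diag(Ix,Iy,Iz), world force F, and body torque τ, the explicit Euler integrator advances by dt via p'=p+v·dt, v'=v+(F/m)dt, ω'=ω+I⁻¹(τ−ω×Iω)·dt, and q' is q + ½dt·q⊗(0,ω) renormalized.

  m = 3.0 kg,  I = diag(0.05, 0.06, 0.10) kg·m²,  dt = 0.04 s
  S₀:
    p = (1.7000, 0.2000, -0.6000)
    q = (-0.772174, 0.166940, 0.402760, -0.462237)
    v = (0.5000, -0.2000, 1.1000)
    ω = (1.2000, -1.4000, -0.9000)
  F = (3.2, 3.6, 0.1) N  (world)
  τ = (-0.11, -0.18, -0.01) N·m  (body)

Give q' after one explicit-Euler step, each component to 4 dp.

q' = (-0.7726, 0.1281, 0.4159, -0.4623)

2q̇ = q⊗(0,ω) = (-0.0524773, -1.9362246, 0.6766052, -0.0220714)
q + ½dt·q⊗(0,ω), renormalized = (-0.7726, 0.1281, 0.4159, -0.4623)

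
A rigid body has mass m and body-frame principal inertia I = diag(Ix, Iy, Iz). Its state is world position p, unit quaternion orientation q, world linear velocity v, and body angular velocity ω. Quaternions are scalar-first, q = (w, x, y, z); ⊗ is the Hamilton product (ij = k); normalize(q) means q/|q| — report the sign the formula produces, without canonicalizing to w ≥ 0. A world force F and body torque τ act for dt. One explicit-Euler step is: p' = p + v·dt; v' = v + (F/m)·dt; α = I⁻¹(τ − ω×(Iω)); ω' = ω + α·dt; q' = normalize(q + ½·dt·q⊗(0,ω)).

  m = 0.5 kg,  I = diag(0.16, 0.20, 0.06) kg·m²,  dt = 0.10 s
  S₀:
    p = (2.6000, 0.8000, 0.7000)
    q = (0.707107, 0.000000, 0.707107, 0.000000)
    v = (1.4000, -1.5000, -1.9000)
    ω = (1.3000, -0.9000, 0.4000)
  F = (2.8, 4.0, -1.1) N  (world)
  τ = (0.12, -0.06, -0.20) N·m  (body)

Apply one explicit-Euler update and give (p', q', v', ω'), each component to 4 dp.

a = (5.6000, 8.0000, -2.2000)
p' = p + v·dt = (2.7400, 0.6500, 0.5100)
v' = v + a·dt = (1.9600, -0.7000, -2.1200)
ω×(Iω) gyroscopic = (0.0504, 0.0520, -0.0468)
(τ − ω×Iω)/I = (0.4350, -0.5600, -2.5533)
ω + α·dt = (1.3435, -0.9560, 0.1447)
q⊗(0,ω) = (0.6363963, 1.2020819, -0.6363963, -0.6363963)
q + ½dt·q⊗(0,ω), renormalized = (0.7365, 0.0599, 0.6731, -0.0317)

p' = (2.7400, 0.6500, 0.5100)
q' = (0.7365, 0.0599, 0.6731, -0.0317)
v' = (1.9600, -0.7000, -2.1200)
ω' = (1.3435, -0.9560, 0.1447)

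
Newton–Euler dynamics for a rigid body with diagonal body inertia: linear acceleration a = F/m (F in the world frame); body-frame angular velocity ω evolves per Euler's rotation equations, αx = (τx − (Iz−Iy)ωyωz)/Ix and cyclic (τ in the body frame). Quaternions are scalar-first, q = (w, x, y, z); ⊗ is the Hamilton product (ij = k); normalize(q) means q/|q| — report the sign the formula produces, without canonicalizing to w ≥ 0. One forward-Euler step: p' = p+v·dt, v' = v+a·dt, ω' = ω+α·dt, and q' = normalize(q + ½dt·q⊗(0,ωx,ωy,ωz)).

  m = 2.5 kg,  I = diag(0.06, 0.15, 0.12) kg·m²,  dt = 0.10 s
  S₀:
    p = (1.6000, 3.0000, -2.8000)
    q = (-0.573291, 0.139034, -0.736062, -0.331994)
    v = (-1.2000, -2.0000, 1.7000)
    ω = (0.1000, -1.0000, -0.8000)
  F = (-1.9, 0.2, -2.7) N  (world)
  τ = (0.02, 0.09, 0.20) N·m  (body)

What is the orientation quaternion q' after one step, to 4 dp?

q' = (-0.6228, 0.1487, -0.7020, -0.3117)

2q̇ = q⊗(0,ω) = (-1.0155606, 0.1995265, 0.6513188, 0.3932050)
q' = normalize(q + ½dt·q⊗(0,ω)) = (-0.6228, 0.1487, -0.7020, -0.3117)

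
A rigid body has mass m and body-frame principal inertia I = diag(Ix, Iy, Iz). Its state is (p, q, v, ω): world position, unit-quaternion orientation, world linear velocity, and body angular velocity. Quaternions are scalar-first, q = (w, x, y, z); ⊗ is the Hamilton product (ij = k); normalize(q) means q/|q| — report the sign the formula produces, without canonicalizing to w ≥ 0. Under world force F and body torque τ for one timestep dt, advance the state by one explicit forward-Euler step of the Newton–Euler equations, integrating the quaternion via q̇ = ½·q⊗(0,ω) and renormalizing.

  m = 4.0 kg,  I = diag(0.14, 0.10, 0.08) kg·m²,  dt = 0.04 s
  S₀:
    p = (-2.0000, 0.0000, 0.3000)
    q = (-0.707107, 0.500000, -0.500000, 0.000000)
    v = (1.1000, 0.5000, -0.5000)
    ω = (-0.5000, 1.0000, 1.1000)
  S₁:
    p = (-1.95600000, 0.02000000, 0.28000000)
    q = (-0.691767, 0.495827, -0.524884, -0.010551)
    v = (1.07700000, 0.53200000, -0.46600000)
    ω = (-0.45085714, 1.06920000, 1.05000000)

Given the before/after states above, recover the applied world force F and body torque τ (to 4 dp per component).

Δv = v₁−v₀ = (-0.02300000, 0.03200000, 0.03400000)
applied force F = (-2.3000, 3.2000, 3.4000)
Δω = ω₁−ω₀ = (0.04914286, 0.06920000, -0.05000000)
I·α + gyro = (0.1500, 0.1400, -0.0800)

F = (-2.3000, 3.2000, 3.4000)
τ = (0.1500, 0.1400, -0.0800)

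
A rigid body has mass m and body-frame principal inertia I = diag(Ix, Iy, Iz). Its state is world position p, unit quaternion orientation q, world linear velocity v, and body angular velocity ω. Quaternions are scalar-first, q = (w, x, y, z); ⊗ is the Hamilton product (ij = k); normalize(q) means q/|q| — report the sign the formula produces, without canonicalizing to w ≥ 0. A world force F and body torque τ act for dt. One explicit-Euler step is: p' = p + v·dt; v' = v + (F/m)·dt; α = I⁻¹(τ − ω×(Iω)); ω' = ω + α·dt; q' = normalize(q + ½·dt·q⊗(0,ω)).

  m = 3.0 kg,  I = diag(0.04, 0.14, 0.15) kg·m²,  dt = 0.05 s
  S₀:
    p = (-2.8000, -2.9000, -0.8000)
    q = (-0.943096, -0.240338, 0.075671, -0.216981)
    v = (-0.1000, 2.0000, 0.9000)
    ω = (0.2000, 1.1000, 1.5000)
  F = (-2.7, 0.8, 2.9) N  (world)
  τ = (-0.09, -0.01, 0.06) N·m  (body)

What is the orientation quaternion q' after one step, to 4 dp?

Hamilton product q⊗(0,ω) = (0.2903010, 0.1635664, -0.7202948, -1.6941500)
q + ½dt·q⊗(0,ω), renormalized = (-0.9348, -0.2360, 0.0576, -0.2591)

q' = (-0.9348, -0.2360, 0.0576, -0.2591)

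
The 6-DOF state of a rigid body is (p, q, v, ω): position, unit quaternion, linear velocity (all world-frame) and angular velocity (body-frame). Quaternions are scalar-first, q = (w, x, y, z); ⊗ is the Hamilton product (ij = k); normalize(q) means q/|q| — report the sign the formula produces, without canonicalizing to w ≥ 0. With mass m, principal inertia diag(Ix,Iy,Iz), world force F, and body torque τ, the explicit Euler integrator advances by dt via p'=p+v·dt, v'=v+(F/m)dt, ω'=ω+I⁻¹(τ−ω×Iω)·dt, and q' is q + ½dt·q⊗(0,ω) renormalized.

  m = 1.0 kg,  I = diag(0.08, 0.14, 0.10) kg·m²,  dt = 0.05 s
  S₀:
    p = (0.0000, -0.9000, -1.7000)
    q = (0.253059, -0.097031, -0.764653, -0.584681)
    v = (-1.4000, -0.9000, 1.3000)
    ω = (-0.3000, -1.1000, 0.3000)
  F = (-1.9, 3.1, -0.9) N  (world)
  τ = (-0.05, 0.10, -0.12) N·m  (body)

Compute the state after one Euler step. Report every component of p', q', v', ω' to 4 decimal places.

p' = (-0.0700, -0.9450, -1.6350)
q' = (0.2356, -0.1207, -0.7662, -0.5856)
v' = (-1.4950, -0.7450, 1.2550)
ω' = (-0.3395, -1.0649, 0.2301)

precession coupling ω×(Iω) = (0.0132, 0.0018, 0.0198)
α = I⁻¹(τ − ω×Iω) = (-0.7900, 0.7014, -1.3980)
ω + α·dt = (-0.3395, -1.0649, 0.2301)
Hamilton product q⊗(0,ω) = (-0.6948233, -0.9484627, -0.0738513, -0.0467441)
updated quaternion q' = (0.2356, -0.1207, -0.7662, -0.5856)
new position p' = (-0.0700, -0.9450, -1.6350)
v' = v + a·dt = (-1.4950, -0.7450, 1.2550)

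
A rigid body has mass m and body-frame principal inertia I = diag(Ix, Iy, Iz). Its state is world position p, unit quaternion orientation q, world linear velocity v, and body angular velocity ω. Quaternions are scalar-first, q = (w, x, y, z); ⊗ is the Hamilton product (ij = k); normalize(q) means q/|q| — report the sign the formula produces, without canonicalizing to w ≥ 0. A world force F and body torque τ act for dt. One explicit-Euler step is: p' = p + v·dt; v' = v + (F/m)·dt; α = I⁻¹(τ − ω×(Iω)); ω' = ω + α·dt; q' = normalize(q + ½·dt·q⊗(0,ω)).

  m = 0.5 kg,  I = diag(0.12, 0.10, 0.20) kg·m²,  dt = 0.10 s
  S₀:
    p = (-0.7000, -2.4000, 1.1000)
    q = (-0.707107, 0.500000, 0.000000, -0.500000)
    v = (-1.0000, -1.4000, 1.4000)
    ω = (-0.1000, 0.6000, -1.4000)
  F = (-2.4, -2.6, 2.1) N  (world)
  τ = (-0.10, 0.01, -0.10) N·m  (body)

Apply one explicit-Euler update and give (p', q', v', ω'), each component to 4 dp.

p' = (-0.8000, -2.5400, 1.2400)
q' = (-0.7375, 0.5170, 0.0162, -0.4342)
v' = (-1.4800, -1.9200, 1.8200)
ω' = (-0.1133, 0.6212, -1.4506)

new position p' = (-0.8000, -2.5400, 1.2400)
new velocity v' = (-1.4800, -1.9200, 1.8200)
precession coupling ω×(Iω) = (-0.0840, -0.0112, 0.0012)
angular accel α = (-0.1333, 0.2120, -0.5060)
ω' = ω + α·dt = (-0.1133, 0.6212, -1.4506)
Hamilton product q⊗(0,ω) = (-0.6500000, 0.3707107, 0.3257358, 1.2899498)
updated quaternion q' = (-0.7375, 0.5170, 0.0162, -0.4342)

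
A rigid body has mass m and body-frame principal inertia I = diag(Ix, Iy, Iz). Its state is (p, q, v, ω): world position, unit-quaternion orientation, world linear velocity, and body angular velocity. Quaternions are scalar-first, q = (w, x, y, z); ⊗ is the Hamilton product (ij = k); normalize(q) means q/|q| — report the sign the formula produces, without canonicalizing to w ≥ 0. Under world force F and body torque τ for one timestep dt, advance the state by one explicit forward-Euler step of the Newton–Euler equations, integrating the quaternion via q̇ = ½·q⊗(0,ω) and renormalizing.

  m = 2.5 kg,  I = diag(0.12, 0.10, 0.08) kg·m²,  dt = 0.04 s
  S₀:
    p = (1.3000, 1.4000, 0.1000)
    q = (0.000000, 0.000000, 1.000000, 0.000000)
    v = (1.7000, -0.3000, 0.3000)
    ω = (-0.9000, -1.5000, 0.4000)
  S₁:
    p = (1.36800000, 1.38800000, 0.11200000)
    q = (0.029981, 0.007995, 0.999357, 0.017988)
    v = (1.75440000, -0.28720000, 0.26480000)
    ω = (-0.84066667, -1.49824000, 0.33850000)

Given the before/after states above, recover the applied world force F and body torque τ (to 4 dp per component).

Δv = v₁−v₀ = (0.05440000, 0.01280000, -0.03520000)
applied force F = (3.4000, 0.8000, -2.2000)
rate change Δω = (0.05933333, 0.00176000, -0.06150000)
gyro term ω₀×Iω₀ = (0.0120, -0.0144, -0.0270)
τ = I·(Δω/dt) + ω₀×(Iω₀) = (0.1900, -0.0100, -0.1500)

F = (3.4000, 0.8000, -2.2000)
τ = (0.1900, -0.0100, -0.1500)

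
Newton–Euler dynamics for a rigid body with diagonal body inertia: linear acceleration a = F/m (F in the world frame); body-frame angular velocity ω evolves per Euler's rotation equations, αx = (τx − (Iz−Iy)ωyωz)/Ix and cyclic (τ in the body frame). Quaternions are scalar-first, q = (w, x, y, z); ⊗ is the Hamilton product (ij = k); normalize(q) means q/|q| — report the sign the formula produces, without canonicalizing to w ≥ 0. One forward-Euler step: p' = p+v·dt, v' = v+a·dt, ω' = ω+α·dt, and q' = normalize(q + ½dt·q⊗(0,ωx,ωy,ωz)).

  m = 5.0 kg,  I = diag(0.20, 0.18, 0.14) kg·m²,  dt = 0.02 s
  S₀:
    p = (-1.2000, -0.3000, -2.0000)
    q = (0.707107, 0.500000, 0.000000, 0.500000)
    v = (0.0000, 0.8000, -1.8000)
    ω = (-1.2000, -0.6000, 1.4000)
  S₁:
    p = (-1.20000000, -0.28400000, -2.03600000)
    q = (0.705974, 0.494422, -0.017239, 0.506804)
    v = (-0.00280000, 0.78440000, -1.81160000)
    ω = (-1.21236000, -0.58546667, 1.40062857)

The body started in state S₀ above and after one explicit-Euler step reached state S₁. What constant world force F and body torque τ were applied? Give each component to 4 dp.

F = (-0.7000, -3.9000, -2.9000)
τ = (-0.0900, 0.0300, -0.0100)

velocity change Δv = (-0.00280000, -0.01560000, -0.01160000)
F = m·Δv/dt = (-0.7000, -3.9000, -2.9000)
Δω = ω₁−ω₀ = (-0.01236000, 0.01453333, 0.00062857)
gyro term ω₀×Iω₀ = (0.0336, -0.1008, -0.0144)
τ = I·(Δω/dt) + ω₀×(Iω₀) = (-0.0900, 0.0300, -0.0100)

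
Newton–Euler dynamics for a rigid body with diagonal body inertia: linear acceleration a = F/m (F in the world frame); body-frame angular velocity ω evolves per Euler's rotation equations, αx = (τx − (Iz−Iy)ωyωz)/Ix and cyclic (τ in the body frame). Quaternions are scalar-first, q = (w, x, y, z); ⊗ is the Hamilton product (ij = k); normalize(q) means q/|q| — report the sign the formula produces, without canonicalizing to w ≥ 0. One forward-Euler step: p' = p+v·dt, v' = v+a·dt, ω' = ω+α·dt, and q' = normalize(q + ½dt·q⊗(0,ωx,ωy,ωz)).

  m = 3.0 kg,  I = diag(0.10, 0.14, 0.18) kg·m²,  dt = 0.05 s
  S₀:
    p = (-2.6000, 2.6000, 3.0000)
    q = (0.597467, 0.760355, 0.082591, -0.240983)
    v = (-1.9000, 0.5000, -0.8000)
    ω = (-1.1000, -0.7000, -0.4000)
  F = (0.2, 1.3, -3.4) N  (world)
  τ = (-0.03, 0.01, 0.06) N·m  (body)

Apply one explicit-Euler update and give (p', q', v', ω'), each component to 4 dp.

a = F/m = (0.0667, 0.4333, -1.1333)
p' = p + v·dt = (-2.6950, 2.6250, 2.9600)
v' = v + a·dt = (-1.8967, 0.5217, -0.8567)
angular accel α = (-0.4120, 0.3229, 0.1622)
ω' = ω + α·dt = (-1.1206, -0.6839, -0.3919)
Hamilton product q⊗(0,ω) = (0.7978110, -0.8589382, 0.1509964, -0.6803852)
q + ½dt·q⊗(0,ω), renormalized = (0.6171, 0.7385, 0.0863, -0.2578)

p' = (-2.6950, 2.6250, 2.9600)
q' = (0.6171, 0.7385, 0.0863, -0.2578)
v' = (-1.8967, 0.5217, -0.8567)
ω' = (-1.1206, -0.6839, -0.3919)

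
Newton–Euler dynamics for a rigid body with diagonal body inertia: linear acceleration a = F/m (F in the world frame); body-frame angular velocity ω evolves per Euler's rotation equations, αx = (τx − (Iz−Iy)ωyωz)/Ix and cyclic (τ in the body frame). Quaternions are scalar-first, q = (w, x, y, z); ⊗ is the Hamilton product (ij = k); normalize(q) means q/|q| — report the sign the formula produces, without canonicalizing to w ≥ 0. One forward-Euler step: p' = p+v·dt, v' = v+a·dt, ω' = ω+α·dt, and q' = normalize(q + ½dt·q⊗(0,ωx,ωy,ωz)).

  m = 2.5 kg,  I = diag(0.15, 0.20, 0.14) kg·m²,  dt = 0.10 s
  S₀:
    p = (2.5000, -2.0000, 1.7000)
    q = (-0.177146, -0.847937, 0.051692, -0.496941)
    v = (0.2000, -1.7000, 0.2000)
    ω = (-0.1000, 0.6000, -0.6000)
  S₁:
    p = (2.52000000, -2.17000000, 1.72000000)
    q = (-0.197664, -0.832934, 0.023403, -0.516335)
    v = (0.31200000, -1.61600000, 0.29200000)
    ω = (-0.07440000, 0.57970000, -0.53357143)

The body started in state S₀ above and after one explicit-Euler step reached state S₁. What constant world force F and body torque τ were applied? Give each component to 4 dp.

F = (2.8000, 2.1000, 2.3000)
τ = (0.0600, -0.0400, 0.0900)

v₁ − v₀ = (0.11200000, 0.08400000, 0.09200000)
F = m·Δv/dt = (2.8000, 2.1000, 2.3000)
rate change Δω = (0.02560000, -0.02030000, 0.06642857)
gyro term ω₀×Iω₀ = (0.0216, 0.0006, -0.0030)
applied torque τ = (0.0600, -0.0400, 0.0900)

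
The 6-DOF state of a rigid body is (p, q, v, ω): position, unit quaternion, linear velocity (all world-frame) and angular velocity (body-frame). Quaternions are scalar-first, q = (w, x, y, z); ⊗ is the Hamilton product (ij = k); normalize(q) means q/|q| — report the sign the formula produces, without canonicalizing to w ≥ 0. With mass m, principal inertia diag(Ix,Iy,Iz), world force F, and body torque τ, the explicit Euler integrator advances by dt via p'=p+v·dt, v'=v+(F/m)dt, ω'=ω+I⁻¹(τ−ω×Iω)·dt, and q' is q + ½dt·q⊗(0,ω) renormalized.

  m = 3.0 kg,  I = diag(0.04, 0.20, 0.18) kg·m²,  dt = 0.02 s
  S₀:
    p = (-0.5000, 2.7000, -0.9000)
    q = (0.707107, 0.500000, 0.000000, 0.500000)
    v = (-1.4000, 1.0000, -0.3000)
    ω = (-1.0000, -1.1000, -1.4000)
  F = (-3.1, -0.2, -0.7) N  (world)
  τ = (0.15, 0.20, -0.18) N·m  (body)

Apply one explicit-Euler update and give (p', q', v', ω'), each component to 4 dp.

(τ − ω×Iω)/I = (4.5200, 1.9800, -1.9778)
new body rate ω' = (-0.9096, -1.0604, -1.4396)
2q̇ = q⊗(0,ω) = (1.2000000, -0.1571070, -0.5778177, -1.5399498)
updated quaternion q' = (0.7190, 0.4983, -0.0058, 0.4845)
p' = p + v·dt = (-0.5280, 2.7200, -0.9060)
v + (F/m)dt = (-1.4207, 0.9987, -0.3047)

p' = (-0.5280, 2.7200, -0.9060)
q' = (0.7190, 0.4983, -0.0058, 0.4845)
v' = (-1.4207, 0.9987, -0.3047)
ω' = (-0.9096, -1.0604, -1.4396)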